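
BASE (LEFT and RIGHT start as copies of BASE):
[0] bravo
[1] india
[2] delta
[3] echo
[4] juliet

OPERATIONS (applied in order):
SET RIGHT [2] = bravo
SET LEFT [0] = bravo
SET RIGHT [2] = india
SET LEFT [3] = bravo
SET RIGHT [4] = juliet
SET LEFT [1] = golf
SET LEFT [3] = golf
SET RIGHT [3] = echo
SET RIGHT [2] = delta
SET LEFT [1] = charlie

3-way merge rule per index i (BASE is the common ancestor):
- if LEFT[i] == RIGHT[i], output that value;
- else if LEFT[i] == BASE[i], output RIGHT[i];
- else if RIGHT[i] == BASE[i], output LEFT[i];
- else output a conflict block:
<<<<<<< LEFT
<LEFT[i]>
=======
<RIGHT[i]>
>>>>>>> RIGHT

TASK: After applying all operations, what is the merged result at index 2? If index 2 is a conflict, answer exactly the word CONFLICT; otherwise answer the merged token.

Final LEFT:  [bravo, charlie, delta, golf, juliet]
Final RIGHT: [bravo, india, delta, echo, juliet]
i=0: L=bravo R=bravo -> agree -> bravo
i=1: L=charlie, R=india=BASE -> take LEFT -> charlie
i=2: L=delta R=delta -> agree -> delta
i=3: L=golf, R=echo=BASE -> take LEFT -> golf
i=4: L=juliet R=juliet -> agree -> juliet
Index 2 -> delta

Answer: delta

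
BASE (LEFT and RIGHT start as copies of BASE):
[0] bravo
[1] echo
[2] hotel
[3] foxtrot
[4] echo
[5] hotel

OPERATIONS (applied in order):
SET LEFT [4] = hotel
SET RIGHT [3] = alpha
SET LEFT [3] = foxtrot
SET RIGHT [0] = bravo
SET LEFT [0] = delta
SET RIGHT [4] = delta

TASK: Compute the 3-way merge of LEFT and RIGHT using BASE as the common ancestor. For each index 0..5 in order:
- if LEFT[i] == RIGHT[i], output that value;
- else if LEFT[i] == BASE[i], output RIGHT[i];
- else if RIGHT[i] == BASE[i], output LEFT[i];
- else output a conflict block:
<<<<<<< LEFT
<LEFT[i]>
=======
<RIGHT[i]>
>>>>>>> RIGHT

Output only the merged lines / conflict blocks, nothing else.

Answer: delta
echo
hotel
alpha
<<<<<<< LEFT
hotel
=======
delta
>>>>>>> RIGHT
hotel

Derivation:
Final LEFT:  [delta, echo, hotel, foxtrot, hotel, hotel]
Final RIGHT: [bravo, echo, hotel, alpha, delta, hotel]
i=0: L=delta, R=bravo=BASE -> take LEFT -> delta
i=1: L=echo R=echo -> agree -> echo
i=2: L=hotel R=hotel -> agree -> hotel
i=3: L=foxtrot=BASE, R=alpha -> take RIGHT -> alpha
i=4: BASE=echo L=hotel R=delta all differ -> CONFLICT
i=5: L=hotel R=hotel -> agree -> hotel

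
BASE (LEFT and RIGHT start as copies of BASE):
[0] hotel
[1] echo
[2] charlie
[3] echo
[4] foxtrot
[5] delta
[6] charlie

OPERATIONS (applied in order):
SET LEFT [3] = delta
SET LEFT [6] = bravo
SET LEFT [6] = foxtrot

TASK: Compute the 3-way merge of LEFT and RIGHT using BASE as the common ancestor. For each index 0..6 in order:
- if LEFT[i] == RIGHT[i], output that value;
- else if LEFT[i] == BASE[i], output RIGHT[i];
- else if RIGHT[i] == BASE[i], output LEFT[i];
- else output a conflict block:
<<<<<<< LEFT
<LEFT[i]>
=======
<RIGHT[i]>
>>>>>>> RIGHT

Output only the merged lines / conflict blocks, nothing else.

Answer: hotel
echo
charlie
delta
foxtrot
delta
foxtrot

Derivation:
Final LEFT:  [hotel, echo, charlie, delta, foxtrot, delta, foxtrot]
Final RIGHT: [hotel, echo, charlie, echo, foxtrot, delta, charlie]
i=0: L=hotel R=hotel -> agree -> hotel
i=1: L=echo R=echo -> agree -> echo
i=2: L=charlie R=charlie -> agree -> charlie
i=3: L=delta, R=echo=BASE -> take LEFT -> delta
i=4: L=foxtrot R=foxtrot -> agree -> foxtrot
i=5: L=delta R=delta -> agree -> delta
i=6: L=foxtrot, R=charlie=BASE -> take LEFT -> foxtrot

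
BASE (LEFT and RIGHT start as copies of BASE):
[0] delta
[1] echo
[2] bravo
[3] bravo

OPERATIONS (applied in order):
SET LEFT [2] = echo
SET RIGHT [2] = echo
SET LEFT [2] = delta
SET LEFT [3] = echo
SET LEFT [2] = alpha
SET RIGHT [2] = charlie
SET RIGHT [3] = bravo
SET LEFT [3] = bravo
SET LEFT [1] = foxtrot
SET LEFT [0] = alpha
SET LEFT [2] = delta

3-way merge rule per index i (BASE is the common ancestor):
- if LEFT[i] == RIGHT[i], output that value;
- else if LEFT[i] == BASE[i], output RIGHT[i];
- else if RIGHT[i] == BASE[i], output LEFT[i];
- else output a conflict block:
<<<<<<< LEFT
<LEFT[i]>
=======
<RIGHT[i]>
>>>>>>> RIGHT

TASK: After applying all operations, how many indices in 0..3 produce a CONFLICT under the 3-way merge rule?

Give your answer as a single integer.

Answer: 1

Derivation:
Final LEFT:  [alpha, foxtrot, delta, bravo]
Final RIGHT: [delta, echo, charlie, bravo]
i=0: L=alpha, R=delta=BASE -> take LEFT -> alpha
i=1: L=foxtrot, R=echo=BASE -> take LEFT -> foxtrot
i=2: BASE=bravo L=delta R=charlie all differ -> CONFLICT
i=3: L=bravo R=bravo -> agree -> bravo
Conflict count: 1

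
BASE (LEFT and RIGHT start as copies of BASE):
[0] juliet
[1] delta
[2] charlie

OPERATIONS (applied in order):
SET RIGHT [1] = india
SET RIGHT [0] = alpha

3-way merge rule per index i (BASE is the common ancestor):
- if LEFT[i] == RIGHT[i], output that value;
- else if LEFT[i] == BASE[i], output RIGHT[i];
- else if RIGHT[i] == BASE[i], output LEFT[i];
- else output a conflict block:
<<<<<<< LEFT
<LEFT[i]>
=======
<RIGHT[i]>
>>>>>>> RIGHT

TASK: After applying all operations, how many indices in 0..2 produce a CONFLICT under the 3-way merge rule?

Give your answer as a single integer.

Final LEFT:  [juliet, delta, charlie]
Final RIGHT: [alpha, india, charlie]
i=0: L=juliet=BASE, R=alpha -> take RIGHT -> alpha
i=1: L=delta=BASE, R=india -> take RIGHT -> india
i=2: L=charlie R=charlie -> agree -> charlie
Conflict count: 0

Answer: 0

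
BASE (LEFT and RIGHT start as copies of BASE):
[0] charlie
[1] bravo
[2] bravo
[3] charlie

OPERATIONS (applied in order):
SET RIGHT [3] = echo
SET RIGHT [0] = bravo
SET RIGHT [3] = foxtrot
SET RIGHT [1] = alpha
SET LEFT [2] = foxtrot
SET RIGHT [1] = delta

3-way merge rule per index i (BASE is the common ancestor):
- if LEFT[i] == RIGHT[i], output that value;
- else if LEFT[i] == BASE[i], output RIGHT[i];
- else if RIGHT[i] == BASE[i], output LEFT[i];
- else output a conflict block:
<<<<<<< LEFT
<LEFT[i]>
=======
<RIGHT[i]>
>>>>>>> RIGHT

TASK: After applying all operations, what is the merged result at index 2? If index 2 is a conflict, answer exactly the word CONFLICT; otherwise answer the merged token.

Final LEFT:  [charlie, bravo, foxtrot, charlie]
Final RIGHT: [bravo, delta, bravo, foxtrot]
i=0: L=charlie=BASE, R=bravo -> take RIGHT -> bravo
i=1: L=bravo=BASE, R=delta -> take RIGHT -> delta
i=2: L=foxtrot, R=bravo=BASE -> take LEFT -> foxtrot
i=3: L=charlie=BASE, R=foxtrot -> take RIGHT -> foxtrot
Index 2 -> foxtrot

Answer: foxtrot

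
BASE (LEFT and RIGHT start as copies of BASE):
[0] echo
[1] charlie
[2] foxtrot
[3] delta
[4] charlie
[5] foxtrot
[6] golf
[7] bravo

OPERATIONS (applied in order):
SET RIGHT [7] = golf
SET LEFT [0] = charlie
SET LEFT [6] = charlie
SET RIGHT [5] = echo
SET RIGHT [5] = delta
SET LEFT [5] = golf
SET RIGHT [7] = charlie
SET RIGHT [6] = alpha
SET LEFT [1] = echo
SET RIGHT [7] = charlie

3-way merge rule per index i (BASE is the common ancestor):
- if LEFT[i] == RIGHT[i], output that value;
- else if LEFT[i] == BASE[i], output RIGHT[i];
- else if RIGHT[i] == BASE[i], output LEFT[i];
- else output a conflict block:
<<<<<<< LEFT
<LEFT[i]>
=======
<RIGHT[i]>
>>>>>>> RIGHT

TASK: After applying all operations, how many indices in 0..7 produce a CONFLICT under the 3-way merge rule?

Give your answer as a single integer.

Answer: 2

Derivation:
Final LEFT:  [charlie, echo, foxtrot, delta, charlie, golf, charlie, bravo]
Final RIGHT: [echo, charlie, foxtrot, delta, charlie, delta, alpha, charlie]
i=0: L=charlie, R=echo=BASE -> take LEFT -> charlie
i=1: L=echo, R=charlie=BASE -> take LEFT -> echo
i=2: L=foxtrot R=foxtrot -> agree -> foxtrot
i=3: L=delta R=delta -> agree -> delta
i=4: L=charlie R=charlie -> agree -> charlie
i=5: BASE=foxtrot L=golf R=delta all differ -> CONFLICT
i=6: BASE=golf L=charlie R=alpha all differ -> CONFLICT
i=7: L=bravo=BASE, R=charlie -> take RIGHT -> charlie
Conflict count: 2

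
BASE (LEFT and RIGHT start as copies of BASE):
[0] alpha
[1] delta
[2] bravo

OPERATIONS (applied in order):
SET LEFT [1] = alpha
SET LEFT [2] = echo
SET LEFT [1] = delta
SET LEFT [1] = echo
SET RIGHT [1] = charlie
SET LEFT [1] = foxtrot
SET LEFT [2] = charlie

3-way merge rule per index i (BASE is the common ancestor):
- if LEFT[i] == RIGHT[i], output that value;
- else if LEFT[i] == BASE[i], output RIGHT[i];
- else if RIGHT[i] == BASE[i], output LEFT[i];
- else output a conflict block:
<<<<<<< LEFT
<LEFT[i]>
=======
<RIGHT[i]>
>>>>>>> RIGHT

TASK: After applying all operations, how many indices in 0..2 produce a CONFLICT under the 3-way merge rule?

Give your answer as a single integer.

Final LEFT:  [alpha, foxtrot, charlie]
Final RIGHT: [alpha, charlie, bravo]
i=0: L=alpha R=alpha -> agree -> alpha
i=1: BASE=delta L=foxtrot R=charlie all differ -> CONFLICT
i=2: L=charlie, R=bravo=BASE -> take LEFT -> charlie
Conflict count: 1

Answer: 1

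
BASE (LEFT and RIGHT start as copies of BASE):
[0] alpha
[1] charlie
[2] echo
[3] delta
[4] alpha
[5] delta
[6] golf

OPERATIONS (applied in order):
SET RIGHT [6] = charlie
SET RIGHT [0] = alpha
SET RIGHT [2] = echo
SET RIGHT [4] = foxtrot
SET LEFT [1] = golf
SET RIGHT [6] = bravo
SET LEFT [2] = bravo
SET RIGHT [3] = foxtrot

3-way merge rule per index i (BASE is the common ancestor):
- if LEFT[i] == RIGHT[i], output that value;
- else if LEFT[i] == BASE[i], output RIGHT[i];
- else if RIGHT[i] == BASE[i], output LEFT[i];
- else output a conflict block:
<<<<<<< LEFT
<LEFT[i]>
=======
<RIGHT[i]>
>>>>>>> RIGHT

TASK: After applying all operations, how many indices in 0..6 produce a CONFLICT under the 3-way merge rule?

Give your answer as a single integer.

Answer: 0

Derivation:
Final LEFT:  [alpha, golf, bravo, delta, alpha, delta, golf]
Final RIGHT: [alpha, charlie, echo, foxtrot, foxtrot, delta, bravo]
i=0: L=alpha R=alpha -> agree -> alpha
i=1: L=golf, R=charlie=BASE -> take LEFT -> golf
i=2: L=bravo, R=echo=BASE -> take LEFT -> bravo
i=3: L=delta=BASE, R=foxtrot -> take RIGHT -> foxtrot
i=4: L=alpha=BASE, R=foxtrot -> take RIGHT -> foxtrot
i=5: L=delta R=delta -> agree -> delta
i=6: L=golf=BASE, R=bravo -> take RIGHT -> bravo
Conflict count: 0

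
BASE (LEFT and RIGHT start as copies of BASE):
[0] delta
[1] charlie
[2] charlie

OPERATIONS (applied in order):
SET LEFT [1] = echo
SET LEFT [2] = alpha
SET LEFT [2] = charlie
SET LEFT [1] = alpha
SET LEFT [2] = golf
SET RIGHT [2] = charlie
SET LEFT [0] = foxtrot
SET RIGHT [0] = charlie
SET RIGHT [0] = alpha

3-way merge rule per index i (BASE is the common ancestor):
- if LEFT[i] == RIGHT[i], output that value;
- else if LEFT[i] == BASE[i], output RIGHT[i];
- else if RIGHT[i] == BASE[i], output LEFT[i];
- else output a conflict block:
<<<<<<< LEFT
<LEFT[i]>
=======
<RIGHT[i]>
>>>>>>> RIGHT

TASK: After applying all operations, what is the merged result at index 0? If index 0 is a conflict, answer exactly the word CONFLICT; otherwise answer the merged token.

Final LEFT:  [foxtrot, alpha, golf]
Final RIGHT: [alpha, charlie, charlie]
i=0: BASE=delta L=foxtrot R=alpha all differ -> CONFLICT
i=1: L=alpha, R=charlie=BASE -> take LEFT -> alpha
i=2: L=golf, R=charlie=BASE -> take LEFT -> golf
Index 0 -> CONFLICT

Answer: CONFLICT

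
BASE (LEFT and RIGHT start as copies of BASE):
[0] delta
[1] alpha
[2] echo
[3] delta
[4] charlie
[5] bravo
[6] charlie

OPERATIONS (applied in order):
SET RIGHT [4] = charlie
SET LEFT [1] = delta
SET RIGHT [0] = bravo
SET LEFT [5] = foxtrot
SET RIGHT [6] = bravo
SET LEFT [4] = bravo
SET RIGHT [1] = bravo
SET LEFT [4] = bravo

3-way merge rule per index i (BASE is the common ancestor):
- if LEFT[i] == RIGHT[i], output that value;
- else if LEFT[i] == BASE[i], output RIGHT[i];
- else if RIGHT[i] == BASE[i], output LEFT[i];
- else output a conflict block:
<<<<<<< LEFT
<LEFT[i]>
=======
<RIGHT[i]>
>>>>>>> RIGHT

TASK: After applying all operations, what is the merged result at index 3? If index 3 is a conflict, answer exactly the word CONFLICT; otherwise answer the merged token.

Answer: delta

Derivation:
Final LEFT:  [delta, delta, echo, delta, bravo, foxtrot, charlie]
Final RIGHT: [bravo, bravo, echo, delta, charlie, bravo, bravo]
i=0: L=delta=BASE, R=bravo -> take RIGHT -> bravo
i=1: BASE=alpha L=delta R=bravo all differ -> CONFLICT
i=2: L=echo R=echo -> agree -> echo
i=3: L=delta R=delta -> agree -> delta
i=4: L=bravo, R=charlie=BASE -> take LEFT -> bravo
i=5: L=foxtrot, R=bravo=BASE -> take LEFT -> foxtrot
i=6: L=charlie=BASE, R=bravo -> take RIGHT -> bravo
Index 3 -> delta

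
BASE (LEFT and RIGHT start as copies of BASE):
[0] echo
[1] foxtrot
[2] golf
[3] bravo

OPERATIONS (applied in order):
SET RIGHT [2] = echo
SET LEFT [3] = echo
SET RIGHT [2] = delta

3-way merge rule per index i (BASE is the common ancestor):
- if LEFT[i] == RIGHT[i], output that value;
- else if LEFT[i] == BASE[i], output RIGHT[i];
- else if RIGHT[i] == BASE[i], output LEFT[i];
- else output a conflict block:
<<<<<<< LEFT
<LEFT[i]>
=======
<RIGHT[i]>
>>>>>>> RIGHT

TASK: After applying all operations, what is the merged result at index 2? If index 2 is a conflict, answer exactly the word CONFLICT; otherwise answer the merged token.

Answer: delta

Derivation:
Final LEFT:  [echo, foxtrot, golf, echo]
Final RIGHT: [echo, foxtrot, delta, bravo]
i=0: L=echo R=echo -> agree -> echo
i=1: L=foxtrot R=foxtrot -> agree -> foxtrot
i=2: L=golf=BASE, R=delta -> take RIGHT -> delta
i=3: L=echo, R=bravo=BASE -> take LEFT -> echo
Index 2 -> delta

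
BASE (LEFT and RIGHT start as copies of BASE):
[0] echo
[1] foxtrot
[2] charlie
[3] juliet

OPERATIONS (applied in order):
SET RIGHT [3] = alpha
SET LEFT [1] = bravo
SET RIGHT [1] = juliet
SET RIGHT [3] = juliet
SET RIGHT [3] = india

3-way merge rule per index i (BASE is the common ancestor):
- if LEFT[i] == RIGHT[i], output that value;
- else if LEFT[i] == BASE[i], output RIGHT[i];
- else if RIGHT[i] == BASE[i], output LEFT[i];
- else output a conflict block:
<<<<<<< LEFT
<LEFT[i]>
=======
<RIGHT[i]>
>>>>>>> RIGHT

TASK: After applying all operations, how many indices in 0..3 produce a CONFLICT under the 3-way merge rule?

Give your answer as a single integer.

Answer: 1

Derivation:
Final LEFT:  [echo, bravo, charlie, juliet]
Final RIGHT: [echo, juliet, charlie, india]
i=0: L=echo R=echo -> agree -> echo
i=1: BASE=foxtrot L=bravo R=juliet all differ -> CONFLICT
i=2: L=charlie R=charlie -> agree -> charlie
i=3: L=juliet=BASE, R=india -> take RIGHT -> india
Conflict count: 1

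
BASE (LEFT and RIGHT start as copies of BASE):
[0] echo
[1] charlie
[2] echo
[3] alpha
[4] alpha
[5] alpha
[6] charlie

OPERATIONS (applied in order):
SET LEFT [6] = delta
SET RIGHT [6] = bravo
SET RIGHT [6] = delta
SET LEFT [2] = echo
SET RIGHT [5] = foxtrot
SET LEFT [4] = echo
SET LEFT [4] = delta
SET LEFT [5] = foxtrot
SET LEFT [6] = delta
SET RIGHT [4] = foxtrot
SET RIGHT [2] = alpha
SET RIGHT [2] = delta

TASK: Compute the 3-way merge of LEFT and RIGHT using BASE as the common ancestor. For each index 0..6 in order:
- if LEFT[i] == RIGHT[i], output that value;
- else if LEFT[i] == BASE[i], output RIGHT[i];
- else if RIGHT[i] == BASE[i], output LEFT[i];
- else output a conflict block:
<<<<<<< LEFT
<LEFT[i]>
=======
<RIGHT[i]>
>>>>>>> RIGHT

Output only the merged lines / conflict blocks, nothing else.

Answer: echo
charlie
delta
alpha
<<<<<<< LEFT
delta
=======
foxtrot
>>>>>>> RIGHT
foxtrot
delta

Derivation:
Final LEFT:  [echo, charlie, echo, alpha, delta, foxtrot, delta]
Final RIGHT: [echo, charlie, delta, alpha, foxtrot, foxtrot, delta]
i=0: L=echo R=echo -> agree -> echo
i=1: L=charlie R=charlie -> agree -> charlie
i=2: L=echo=BASE, R=delta -> take RIGHT -> delta
i=3: L=alpha R=alpha -> agree -> alpha
i=4: BASE=alpha L=delta R=foxtrot all differ -> CONFLICT
i=5: L=foxtrot R=foxtrot -> agree -> foxtrot
i=6: L=delta R=delta -> agree -> delta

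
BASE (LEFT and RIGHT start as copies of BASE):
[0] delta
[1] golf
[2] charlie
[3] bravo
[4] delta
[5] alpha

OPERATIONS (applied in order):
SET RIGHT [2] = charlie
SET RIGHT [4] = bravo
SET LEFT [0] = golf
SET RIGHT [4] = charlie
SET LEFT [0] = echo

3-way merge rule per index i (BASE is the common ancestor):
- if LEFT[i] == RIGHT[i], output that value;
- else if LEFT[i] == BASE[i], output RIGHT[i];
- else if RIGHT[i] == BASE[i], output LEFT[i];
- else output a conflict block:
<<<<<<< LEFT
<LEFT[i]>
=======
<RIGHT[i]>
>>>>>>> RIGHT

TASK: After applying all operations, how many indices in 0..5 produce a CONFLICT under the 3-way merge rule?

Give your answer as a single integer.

Final LEFT:  [echo, golf, charlie, bravo, delta, alpha]
Final RIGHT: [delta, golf, charlie, bravo, charlie, alpha]
i=0: L=echo, R=delta=BASE -> take LEFT -> echo
i=1: L=golf R=golf -> agree -> golf
i=2: L=charlie R=charlie -> agree -> charlie
i=3: L=bravo R=bravo -> agree -> bravo
i=4: L=delta=BASE, R=charlie -> take RIGHT -> charlie
i=5: L=alpha R=alpha -> agree -> alpha
Conflict count: 0

Answer: 0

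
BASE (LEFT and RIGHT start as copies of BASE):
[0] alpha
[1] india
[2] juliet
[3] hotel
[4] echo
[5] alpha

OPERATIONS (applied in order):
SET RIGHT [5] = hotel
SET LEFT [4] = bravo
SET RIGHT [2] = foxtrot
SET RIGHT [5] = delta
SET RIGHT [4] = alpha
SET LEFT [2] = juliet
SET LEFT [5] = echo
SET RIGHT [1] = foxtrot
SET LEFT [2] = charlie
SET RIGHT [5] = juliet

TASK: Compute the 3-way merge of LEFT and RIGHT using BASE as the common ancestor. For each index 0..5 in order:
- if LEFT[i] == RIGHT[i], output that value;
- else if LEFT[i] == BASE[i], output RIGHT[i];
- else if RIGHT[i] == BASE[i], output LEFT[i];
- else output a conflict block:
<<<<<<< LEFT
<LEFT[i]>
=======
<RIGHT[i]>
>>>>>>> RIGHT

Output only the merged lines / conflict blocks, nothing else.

Final LEFT:  [alpha, india, charlie, hotel, bravo, echo]
Final RIGHT: [alpha, foxtrot, foxtrot, hotel, alpha, juliet]
i=0: L=alpha R=alpha -> agree -> alpha
i=1: L=india=BASE, R=foxtrot -> take RIGHT -> foxtrot
i=2: BASE=juliet L=charlie R=foxtrot all differ -> CONFLICT
i=3: L=hotel R=hotel -> agree -> hotel
i=4: BASE=echo L=bravo R=alpha all differ -> CONFLICT
i=5: BASE=alpha L=echo R=juliet all differ -> CONFLICT

Answer: alpha
foxtrot
<<<<<<< LEFT
charlie
=======
foxtrot
>>>>>>> RIGHT
hotel
<<<<<<< LEFT
bravo
=======
alpha
>>>>>>> RIGHT
<<<<<<< LEFT
echo
=======
juliet
>>>>>>> RIGHT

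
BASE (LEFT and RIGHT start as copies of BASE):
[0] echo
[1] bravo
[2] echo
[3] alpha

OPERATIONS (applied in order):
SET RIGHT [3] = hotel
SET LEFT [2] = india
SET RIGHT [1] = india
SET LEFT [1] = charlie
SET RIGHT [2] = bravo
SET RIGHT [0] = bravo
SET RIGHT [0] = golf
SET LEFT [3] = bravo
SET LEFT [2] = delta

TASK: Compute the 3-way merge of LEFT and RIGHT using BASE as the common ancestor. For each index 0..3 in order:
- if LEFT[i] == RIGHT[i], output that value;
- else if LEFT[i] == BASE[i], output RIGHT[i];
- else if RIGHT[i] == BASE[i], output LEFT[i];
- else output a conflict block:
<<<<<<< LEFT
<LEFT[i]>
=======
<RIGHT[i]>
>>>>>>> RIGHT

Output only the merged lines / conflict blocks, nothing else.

Final LEFT:  [echo, charlie, delta, bravo]
Final RIGHT: [golf, india, bravo, hotel]
i=0: L=echo=BASE, R=golf -> take RIGHT -> golf
i=1: BASE=bravo L=charlie R=india all differ -> CONFLICT
i=2: BASE=echo L=delta R=bravo all differ -> CONFLICT
i=3: BASE=alpha L=bravo R=hotel all differ -> CONFLICT

Answer: golf
<<<<<<< LEFT
charlie
=======
india
>>>>>>> RIGHT
<<<<<<< LEFT
delta
=======
bravo
>>>>>>> RIGHT
<<<<<<< LEFT
bravo
=======
hotel
>>>>>>> RIGHT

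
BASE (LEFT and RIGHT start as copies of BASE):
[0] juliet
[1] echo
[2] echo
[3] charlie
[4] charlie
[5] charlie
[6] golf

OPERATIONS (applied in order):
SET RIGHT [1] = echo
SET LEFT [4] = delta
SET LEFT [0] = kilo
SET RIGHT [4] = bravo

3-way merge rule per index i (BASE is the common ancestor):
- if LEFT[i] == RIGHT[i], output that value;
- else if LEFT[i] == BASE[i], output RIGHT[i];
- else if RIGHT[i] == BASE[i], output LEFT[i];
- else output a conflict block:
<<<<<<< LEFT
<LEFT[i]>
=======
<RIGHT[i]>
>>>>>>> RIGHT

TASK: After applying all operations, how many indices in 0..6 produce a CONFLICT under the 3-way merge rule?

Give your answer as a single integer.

Answer: 1

Derivation:
Final LEFT:  [kilo, echo, echo, charlie, delta, charlie, golf]
Final RIGHT: [juliet, echo, echo, charlie, bravo, charlie, golf]
i=0: L=kilo, R=juliet=BASE -> take LEFT -> kilo
i=1: L=echo R=echo -> agree -> echo
i=2: L=echo R=echo -> agree -> echo
i=3: L=charlie R=charlie -> agree -> charlie
i=4: BASE=charlie L=delta R=bravo all differ -> CONFLICT
i=5: L=charlie R=charlie -> agree -> charlie
i=6: L=golf R=golf -> agree -> golf
Conflict count: 1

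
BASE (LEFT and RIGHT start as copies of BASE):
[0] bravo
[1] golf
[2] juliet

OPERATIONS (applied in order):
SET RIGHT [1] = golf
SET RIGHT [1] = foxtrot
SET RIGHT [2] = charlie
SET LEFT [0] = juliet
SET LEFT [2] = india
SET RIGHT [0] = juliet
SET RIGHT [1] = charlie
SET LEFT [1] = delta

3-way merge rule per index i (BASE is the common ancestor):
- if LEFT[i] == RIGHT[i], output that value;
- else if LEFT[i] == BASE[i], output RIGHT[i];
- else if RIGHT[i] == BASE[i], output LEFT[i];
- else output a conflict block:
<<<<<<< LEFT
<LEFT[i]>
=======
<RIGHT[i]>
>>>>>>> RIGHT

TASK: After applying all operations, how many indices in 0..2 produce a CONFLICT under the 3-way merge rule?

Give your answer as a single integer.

Final LEFT:  [juliet, delta, india]
Final RIGHT: [juliet, charlie, charlie]
i=0: L=juliet R=juliet -> agree -> juliet
i=1: BASE=golf L=delta R=charlie all differ -> CONFLICT
i=2: BASE=juliet L=india R=charlie all differ -> CONFLICT
Conflict count: 2

Answer: 2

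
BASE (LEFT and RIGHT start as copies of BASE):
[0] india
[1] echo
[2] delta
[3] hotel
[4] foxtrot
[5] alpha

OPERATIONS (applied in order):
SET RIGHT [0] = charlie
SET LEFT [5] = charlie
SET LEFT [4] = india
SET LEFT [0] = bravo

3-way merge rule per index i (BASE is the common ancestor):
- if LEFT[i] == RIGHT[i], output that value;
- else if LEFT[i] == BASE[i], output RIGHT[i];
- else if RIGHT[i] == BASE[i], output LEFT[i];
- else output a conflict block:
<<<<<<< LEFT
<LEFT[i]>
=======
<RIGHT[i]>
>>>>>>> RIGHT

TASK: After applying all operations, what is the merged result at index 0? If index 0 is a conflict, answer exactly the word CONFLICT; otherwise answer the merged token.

Final LEFT:  [bravo, echo, delta, hotel, india, charlie]
Final RIGHT: [charlie, echo, delta, hotel, foxtrot, alpha]
i=0: BASE=india L=bravo R=charlie all differ -> CONFLICT
i=1: L=echo R=echo -> agree -> echo
i=2: L=delta R=delta -> agree -> delta
i=3: L=hotel R=hotel -> agree -> hotel
i=4: L=india, R=foxtrot=BASE -> take LEFT -> india
i=5: L=charlie, R=alpha=BASE -> take LEFT -> charlie
Index 0 -> CONFLICT

Answer: CONFLICT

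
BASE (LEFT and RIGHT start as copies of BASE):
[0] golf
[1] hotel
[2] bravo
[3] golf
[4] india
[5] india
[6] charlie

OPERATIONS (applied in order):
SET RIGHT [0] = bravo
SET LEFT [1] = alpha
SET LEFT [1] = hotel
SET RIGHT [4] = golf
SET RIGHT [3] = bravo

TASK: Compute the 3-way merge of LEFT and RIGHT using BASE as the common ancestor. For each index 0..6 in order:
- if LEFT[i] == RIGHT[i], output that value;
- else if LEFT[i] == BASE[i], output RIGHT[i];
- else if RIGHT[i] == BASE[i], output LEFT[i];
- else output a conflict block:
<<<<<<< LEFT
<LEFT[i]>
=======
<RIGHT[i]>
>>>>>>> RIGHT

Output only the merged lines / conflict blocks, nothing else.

Answer: bravo
hotel
bravo
bravo
golf
india
charlie

Derivation:
Final LEFT:  [golf, hotel, bravo, golf, india, india, charlie]
Final RIGHT: [bravo, hotel, bravo, bravo, golf, india, charlie]
i=0: L=golf=BASE, R=bravo -> take RIGHT -> bravo
i=1: L=hotel R=hotel -> agree -> hotel
i=2: L=bravo R=bravo -> agree -> bravo
i=3: L=golf=BASE, R=bravo -> take RIGHT -> bravo
i=4: L=india=BASE, R=golf -> take RIGHT -> golf
i=5: L=india R=india -> agree -> india
i=6: L=charlie R=charlie -> agree -> charlie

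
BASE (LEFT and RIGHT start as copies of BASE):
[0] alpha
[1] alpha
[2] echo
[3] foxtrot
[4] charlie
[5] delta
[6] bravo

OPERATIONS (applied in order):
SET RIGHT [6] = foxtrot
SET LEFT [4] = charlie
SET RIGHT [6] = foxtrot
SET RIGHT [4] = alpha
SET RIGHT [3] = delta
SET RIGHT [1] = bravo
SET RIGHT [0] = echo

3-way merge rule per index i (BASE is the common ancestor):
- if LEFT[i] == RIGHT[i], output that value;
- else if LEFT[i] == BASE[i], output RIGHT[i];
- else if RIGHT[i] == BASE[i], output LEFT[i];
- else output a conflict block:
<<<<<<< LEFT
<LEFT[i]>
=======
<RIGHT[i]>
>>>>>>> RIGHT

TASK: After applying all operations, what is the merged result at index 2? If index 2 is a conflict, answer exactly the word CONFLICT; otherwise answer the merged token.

Answer: echo

Derivation:
Final LEFT:  [alpha, alpha, echo, foxtrot, charlie, delta, bravo]
Final RIGHT: [echo, bravo, echo, delta, alpha, delta, foxtrot]
i=0: L=alpha=BASE, R=echo -> take RIGHT -> echo
i=1: L=alpha=BASE, R=bravo -> take RIGHT -> bravo
i=2: L=echo R=echo -> agree -> echo
i=3: L=foxtrot=BASE, R=delta -> take RIGHT -> delta
i=4: L=charlie=BASE, R=alpha -> take RIGHT -> alpha
i=5: L=delta R=delta -> agree -> delta
i=6: L=bravo=BASE, R=foxtrot -> take RIGHT -> foxtrot
Index 2 -> echo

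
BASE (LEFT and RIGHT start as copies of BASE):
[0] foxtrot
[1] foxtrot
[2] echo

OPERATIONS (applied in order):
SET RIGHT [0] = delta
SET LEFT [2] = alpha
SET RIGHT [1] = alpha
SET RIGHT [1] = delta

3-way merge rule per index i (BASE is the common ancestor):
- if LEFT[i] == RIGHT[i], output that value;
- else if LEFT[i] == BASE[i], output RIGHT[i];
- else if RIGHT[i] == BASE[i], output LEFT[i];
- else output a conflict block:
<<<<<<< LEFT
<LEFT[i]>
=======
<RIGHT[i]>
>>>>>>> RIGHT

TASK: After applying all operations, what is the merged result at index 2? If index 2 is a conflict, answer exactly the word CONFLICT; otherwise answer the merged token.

Final LEFT:  [foxtrot, foxtrot, alpha]
Final RIGHT: [delta, delta, echo]
i=0: L=foxtrot=BASE, R=delta -> take RIGHT -> delta
i=1: L=foxtrot=BASE, R=delta -> take RIGHT -> delta
i=2: L=alpha, R=echo=BASE -> take LEFT -> alpha
Index 2 -> alpha

Answer: alpha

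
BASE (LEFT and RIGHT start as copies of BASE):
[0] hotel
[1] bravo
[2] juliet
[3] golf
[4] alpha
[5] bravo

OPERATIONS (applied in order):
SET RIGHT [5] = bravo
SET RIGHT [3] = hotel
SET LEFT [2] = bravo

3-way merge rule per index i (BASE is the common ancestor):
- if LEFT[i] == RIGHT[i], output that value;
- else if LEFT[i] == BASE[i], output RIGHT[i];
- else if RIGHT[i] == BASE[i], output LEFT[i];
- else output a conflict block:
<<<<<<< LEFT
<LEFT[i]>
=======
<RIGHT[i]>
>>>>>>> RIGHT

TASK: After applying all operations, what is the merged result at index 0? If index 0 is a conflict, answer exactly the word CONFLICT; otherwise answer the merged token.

Answer: hotel

Derivation:
Final LEFT:  [hotel, bravo, bravo, golf, alpha, bravo]
Final RIGHT: [hotel, bravo, juliet, hotel, alpha, bravo]
i=0: L=hotel R=hotel -> agree -> hotel
i=1: L=bravo R=bravo -> agree -> bravo
i=2: L=bravo, R=juliet=BASE -> take LEFT -> bravo
i=3: L=golf=BASE, R=hotel -> take RIGHT -> hotel
i=4: L=alpha R=alpha -> agree -> alpha
i=5: L=bravo R=bravo -> agree -> bravo
Index 0 -> hotel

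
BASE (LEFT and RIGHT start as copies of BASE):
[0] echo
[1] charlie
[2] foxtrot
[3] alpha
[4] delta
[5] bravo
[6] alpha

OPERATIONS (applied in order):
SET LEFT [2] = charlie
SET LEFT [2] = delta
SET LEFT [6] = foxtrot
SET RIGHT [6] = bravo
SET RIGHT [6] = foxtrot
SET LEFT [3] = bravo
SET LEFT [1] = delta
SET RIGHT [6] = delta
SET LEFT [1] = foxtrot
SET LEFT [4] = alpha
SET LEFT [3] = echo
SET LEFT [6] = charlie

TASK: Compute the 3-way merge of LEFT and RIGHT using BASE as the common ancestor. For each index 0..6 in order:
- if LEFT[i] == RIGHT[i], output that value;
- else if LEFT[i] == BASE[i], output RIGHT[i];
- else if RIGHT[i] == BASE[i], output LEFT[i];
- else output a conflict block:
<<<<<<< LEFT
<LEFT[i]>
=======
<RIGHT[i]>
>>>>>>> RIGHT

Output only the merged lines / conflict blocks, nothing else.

Final LEFT:  [echo, foxtrot, delta, echo, alpha, bravo, charlie]
Final RIGHT: [echo, charlie, foxtrot, alpha, delta, bravo, delta]
i=0: L=echo R=echo -> agree -> echo
i=1: L=foxtrot, R=charlie=BASE -> take LEFT -> foxtrot
i=2: L=delta, R=foxtrot=BASE -> take LEFT -> delta
i=3: L=echo, R=alpha=BASE -> take LEFT -> echo
i=4: L=alpha, R=delta=BASE -> take LEFT -> alpha
i=5: L=bravo R=bravo -> agree -> bravo
i=6: BASE=alpha L=charlie R=delta all differ -> CONFLICT

Answer: echo
foxtrot
delta
echo
alpha
bravo
<<<<<<< LEFT
charlie
=======
delta
>>>>>>> RIGHT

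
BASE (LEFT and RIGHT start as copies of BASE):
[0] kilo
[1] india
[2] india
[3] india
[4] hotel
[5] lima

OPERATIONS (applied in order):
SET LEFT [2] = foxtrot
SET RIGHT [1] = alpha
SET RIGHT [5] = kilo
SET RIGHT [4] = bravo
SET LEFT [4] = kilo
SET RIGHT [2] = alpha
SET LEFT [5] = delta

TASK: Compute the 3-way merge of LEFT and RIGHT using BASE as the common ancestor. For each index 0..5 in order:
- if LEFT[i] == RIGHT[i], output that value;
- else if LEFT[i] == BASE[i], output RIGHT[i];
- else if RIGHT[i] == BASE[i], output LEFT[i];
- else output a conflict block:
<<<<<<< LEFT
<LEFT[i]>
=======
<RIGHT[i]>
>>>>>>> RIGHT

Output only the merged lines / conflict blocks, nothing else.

Final LEFT:  [kilo, india, foxtrot, india, kilo, delta]
Final RIGHT: [kilo, alpha, alpha, india, bravo, kilo]
i=0: L=kilo R=kilo -> agree -> kilo
i=1: L=india=BASE, R=alpha -> take RIGHT -> alpha
i=2: BASE=india L=foxtrot R=alpha all differ -> CONFLICT
i=3: L=india R=india -> agree -> india
i=4: BASE=hotel L=kilo R=bravo all differ -> CONFLICT
i=5: BASE=lima L=delta R=kilo all differ -> CONFLICT

Answer: kilo
alpha
<<<<<<< LEFT
foxtrot
=======
alpha
>>>>>>> RIGHT
india
<<<<<<< LEFT
kilo
=======
bravo
>>>>>>> RIGHT
<<<<<<< LEFT
delta
=======
kilo
>>>>>>> RIGHT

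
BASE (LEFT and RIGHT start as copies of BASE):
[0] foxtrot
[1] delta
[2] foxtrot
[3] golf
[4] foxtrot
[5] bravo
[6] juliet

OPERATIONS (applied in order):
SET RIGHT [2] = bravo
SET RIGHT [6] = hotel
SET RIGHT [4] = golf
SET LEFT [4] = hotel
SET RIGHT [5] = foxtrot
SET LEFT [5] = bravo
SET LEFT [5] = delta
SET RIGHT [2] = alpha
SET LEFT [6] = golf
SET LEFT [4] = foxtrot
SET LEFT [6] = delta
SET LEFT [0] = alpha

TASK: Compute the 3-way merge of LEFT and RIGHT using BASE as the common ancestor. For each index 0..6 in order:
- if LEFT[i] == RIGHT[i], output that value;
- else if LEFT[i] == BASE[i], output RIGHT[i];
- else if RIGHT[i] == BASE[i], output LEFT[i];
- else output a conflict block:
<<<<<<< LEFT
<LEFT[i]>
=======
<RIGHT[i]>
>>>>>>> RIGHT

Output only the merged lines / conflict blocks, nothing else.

Answer: alpha
delta
alpha
golf
golf
<<<<<<< LEFT
delta
=======
foxtrot
>>>>>>> RIGHT
<<<<<<< LEFT
delta
=======
hotel
>>>>>>> RIGHT

Derivation:
Final LEFT:  [alpha, delta, foxtrot, golf, foxtrot, delta, delta]
Final RIGHT: [foxtrot, delta, alpha, golf, golf, foxtrot, hotel]
i=0: L=alpha, R=foxtrot=BASE -> take LEFT -> alpha
i=1: L=delta R=delta -> agree -> delta
i=2: L=foxtrot=BASE, R=alpha -> take RIGHT -> alpha
i=3: L=golf R=golf -> agree -> golf
i=4: L=foxtrot=BASE, R=golf -> take RIGHT -> golf
i=5: BASE=bravo L=delta R=foxtrot all differ -> CONFLICT
i=6: BASE=juliet L=delta R=hotel all differ -> CONFLICT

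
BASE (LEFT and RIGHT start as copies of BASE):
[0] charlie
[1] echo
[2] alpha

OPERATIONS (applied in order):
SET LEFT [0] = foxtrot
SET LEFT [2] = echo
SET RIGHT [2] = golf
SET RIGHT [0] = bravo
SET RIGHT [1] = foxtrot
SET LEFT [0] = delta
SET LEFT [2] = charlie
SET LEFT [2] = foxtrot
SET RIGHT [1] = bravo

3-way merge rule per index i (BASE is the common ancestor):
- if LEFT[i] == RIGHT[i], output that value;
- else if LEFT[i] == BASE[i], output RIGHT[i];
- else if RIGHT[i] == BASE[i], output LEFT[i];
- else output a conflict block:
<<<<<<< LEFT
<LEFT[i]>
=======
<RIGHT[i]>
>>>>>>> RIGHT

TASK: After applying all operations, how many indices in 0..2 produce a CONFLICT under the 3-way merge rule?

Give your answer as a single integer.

Final LEFT:  [delta, echo, foxtrot]
Final RIGHT: [bravo, bravo, golf]
i=0: BASE=charlie L=delta R=bravo all differ -> CONFLICT
i=1: L=echo=BASE, R=bravo -> take RIGHT -> bravo
i=2: BASE=alpha L=foxtrot R=golf all differ -> CONFLICT
Conflict count: 2

Answer: 2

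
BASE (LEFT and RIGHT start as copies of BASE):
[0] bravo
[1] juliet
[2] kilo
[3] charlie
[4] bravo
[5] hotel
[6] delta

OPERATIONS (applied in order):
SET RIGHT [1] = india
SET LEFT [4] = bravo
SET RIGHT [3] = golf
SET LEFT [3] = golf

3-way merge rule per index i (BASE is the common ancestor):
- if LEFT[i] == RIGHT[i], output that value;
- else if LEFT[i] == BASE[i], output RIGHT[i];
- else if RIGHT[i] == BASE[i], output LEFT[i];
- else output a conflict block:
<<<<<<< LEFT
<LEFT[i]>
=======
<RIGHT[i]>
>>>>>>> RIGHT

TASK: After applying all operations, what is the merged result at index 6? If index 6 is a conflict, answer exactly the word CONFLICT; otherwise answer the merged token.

Final LEFT:  [bravo, juliet, kilo, golf, bravo, hotel, delta]
Final RIGHT: [bravo, india, kilo, golf, bravo, hotel, delta]
i=0: L=bravo R=bravo -> agree -> bravo
i=1: L=juliet=BASE, R=india -> take RIGHT -> india
i=2: L=kilo R=kilo -> agree -> kilo
i=3: L=golf R=golf -> agree -> golf
i=4: L=bravo R=bravo -> agree -> bravo
i=5: L=hotel R=hotel -> agree -> hotel
i=6: L=delta R=delta -> agree -> delta
Index 6 -> delta

Answer: delta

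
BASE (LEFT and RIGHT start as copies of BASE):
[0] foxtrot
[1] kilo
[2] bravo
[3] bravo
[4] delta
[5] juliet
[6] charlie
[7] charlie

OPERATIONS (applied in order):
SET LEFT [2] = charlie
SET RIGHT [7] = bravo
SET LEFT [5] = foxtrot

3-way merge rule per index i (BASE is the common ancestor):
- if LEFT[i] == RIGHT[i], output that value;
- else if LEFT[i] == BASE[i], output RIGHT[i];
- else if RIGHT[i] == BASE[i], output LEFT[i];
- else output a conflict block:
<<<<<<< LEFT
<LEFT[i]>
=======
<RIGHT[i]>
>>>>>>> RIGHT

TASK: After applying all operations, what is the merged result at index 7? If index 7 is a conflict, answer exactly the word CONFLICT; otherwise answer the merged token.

Answer: bravo

Derivation:
Final LEFT:  [foxtrot, kilo, charlie, bravo, delta, foxtrot, charlie, charlie]
Final RIGHT: [foxtrot, kilo, bravo, bravo, delta, juliet, charlie, bravo]
i=0: L=foxtrot R=foxtrot -> agree -> foxtrot
i=1: L=kilo R=kilo -> agree -> kilo
i=2: L=charlie, R=bravo=BASE -> take LEFT -> charlie
i=3: L=bravo R=bravo -> agree -> bravo
i=4: L=delta R=delta -> agree -> delta
i=5: L=foxtrot, R=juliet=BASE -> take LEFT -> foxtrot
i=6: L=charlie R=charlie -> agree -> charlie
i=7: L=charlie=BASE, R=bravo -> take RIGHT -> bravo
Index 7 -> bravo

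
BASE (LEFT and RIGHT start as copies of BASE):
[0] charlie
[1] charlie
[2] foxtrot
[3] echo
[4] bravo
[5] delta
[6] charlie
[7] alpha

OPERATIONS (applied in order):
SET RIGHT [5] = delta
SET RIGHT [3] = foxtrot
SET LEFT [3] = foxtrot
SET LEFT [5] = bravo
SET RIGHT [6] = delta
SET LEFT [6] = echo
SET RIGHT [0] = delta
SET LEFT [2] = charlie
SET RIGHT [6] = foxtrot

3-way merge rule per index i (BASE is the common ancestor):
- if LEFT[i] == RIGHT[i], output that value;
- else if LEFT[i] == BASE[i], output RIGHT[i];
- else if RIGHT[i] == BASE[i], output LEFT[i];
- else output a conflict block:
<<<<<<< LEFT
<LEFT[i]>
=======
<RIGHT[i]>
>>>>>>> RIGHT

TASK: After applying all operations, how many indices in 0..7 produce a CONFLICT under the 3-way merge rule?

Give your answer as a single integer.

Answer: 1

Derivation:
Final LEFT:  [charlie, charlie, charlie, foxtrot, bravo, bravo, echo, alpha]
Final RIGHT: [delta, charlie, foxtrot, foxtrot, bravo, delta, foxtrot, alpha]
i=0: L=charlie=BASE, R=delta -> take RIGHT -> delta
i=1: L=charlie R=charlie -> agree -> charlie
i=2: L=charlie, R=foxtrot=BASE -> take LEFT -> charlie
i=3: L=foxtrot R=foxtrot -> agree -> foxtrot
i=4: L=bravo R=bravo -> agree -> bravo
i=5: L=bravo, R=delta=BASE -> take LEFT -> bravo
i=6: BASE=charlie L=echo R=foxtrot all differ -> CONFLICT
i=7: L=alpha R=alpha -> agree -> alpha
Conflict count: 1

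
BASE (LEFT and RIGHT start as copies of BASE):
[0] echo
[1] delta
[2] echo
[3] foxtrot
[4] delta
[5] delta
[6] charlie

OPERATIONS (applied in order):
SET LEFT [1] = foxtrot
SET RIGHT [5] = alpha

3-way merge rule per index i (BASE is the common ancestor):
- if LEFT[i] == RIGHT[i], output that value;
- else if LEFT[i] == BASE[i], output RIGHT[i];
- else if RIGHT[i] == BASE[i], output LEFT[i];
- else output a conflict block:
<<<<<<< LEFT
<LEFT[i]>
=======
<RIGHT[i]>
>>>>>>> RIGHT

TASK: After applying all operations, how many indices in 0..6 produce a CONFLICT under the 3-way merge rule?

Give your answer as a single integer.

Answer: 0

Derivation:
Final LEFT:  [echo, foxtrot, echo, foxtrot, delta, delta, charlie]
Final RIGHT: [echo, delta, echo, foxtrot, delta, alpha, charlie]
i=0: L=echo R=echo -> agree -> echo
i=1: L=foxtrot, R=delta=BASE -> take LEFT -> foxtrot
i=2: L=echo R=echo -> agree -> echo
i=3: L=foxtrot R=foxtrot -> agree -> foxtrot
i=4: L=delta R=delta -> agree -> delta
i=5: L=delta=BASE, R=alpha -> take RIGHT -> alpha
i=6: L=charlie R=charlie -> agree -> charlie
Conflict count: 0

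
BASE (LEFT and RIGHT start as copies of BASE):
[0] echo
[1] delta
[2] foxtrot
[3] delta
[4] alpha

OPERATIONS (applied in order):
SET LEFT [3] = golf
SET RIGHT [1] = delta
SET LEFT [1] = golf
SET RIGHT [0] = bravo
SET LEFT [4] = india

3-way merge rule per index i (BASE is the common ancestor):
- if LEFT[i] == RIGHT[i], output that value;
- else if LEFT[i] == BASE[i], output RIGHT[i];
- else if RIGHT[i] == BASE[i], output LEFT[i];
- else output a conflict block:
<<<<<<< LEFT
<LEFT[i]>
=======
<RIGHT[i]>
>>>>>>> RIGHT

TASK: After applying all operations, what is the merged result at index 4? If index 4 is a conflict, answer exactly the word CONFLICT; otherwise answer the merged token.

Final LEFT:  [echo, golf, foxtrot, golf, india]
Final RIGHT: [bravo, delta, foxtrot, delta, alpha]
i=0: L=echo=BASE, R=bravo -> take RIGHT -> bravo
i=1: L=golf, R=delta=BASE -> take LEFT -> golf
i=2: L=foxtrot R=foxtrot -> agree -> foxtrot
i=3: L=golf, R=delta=BASE -> take LEFT -> golf
i=4: L=india, R=alpha=BASE -> take LEFT -> india
Index 4 -> india

Answer: india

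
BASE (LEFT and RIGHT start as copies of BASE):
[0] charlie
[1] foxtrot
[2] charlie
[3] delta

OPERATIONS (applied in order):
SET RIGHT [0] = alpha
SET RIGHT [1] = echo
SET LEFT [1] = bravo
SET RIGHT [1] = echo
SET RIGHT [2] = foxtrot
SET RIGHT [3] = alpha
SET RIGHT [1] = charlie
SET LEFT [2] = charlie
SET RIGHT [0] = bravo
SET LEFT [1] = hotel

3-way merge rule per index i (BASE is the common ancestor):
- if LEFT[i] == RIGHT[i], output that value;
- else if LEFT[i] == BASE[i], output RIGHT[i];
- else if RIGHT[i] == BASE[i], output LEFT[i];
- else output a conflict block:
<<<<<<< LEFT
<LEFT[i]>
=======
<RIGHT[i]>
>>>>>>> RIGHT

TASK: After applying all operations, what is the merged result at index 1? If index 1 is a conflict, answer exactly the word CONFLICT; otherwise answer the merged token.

Answer: CONFLICT

Derivation:
Final LEFT:  [charlie, hotel, charlie, delta]
Final RIGHT: [bravo, charlie, foxtrot, alpha]
i=0: L=charlie=BASE, R=bravo -> take RIGHT -> bravo
i=1: BASE=foxtrot L=hotel R=charlie all differ -> CONFLICT
i=2: L=charlie=BASE, R=foxtrot -> take RIGHT -> foxtrot
i=3: L=delta=BASE, R=alpha -> take RIGHT -> alpha
Index 1 -> CONFLICT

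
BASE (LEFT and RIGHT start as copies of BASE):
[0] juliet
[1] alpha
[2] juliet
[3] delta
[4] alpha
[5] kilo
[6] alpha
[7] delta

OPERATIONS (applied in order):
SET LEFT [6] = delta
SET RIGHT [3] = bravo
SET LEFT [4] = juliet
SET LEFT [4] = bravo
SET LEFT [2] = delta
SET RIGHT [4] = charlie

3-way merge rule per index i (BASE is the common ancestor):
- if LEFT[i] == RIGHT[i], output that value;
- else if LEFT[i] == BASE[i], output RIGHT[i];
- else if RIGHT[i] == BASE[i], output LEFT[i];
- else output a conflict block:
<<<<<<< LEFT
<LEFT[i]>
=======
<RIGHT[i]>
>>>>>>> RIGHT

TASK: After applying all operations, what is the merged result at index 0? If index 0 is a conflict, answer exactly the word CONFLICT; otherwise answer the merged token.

Final LEFT:  [juliet, alpha, delta, delta, bravo, kilo, delta, delta]
Final RIGHT: [juliet, alpha, juliet, bravo, charlie, kilo, alpha, delta]
i=0: L=juliet R=juliet -> agree -> juliet
i=1: L=alpha R=alpha -> agree -> alpha
i=2: L=delta, R=juliet=BASE -> take LEFT -> delta
i=3: L=delta=BASE, R=bravo -> take RIGHT -> bravo
i=4: BASE=alpha L=bravo R=charlie all differ -> CONFLICT
i=5: L=kilo R=kilo -> agree -> kilo
i=6: L=delta, R=alpha=BASE -> take LEFT -> delta
i=7: L=delta R=delta -> agree -> delta
Index 0 -> juliet

Answer: juliet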